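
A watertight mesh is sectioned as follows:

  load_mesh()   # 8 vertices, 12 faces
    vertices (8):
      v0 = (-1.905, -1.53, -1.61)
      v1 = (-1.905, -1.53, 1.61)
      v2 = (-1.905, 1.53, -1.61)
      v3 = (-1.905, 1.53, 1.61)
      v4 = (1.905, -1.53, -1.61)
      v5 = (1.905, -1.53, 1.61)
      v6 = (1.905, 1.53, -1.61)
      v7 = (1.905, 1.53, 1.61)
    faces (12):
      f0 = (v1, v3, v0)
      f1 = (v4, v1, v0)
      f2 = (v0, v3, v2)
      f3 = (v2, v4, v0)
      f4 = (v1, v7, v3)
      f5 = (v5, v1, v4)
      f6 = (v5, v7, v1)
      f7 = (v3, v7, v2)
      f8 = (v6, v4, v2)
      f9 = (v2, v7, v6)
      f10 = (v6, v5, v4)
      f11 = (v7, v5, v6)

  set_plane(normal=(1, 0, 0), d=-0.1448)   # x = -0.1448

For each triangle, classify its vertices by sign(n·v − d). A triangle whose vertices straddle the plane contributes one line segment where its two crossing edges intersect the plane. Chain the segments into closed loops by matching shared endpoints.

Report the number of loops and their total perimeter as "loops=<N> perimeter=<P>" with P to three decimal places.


Straddling triangles (8 of 12):
  (v4,v1,v0) [+--] → (-0.1448, -1.53, 0.122377)–(-0.1448, -1.53, -1.61)  len=1.7324
  (v2,v4,v0) [-+-] → (-0.1448, 0.116296, -1.61)–(-0.1448, -1.53, -1.61)  len=1.6463
  (v1,v7,v3) [-+-] → (-0.1448, -0.116296, 1.61)–(-0.1448, 1.53, 1.61)  len=1.6463
  (v5,v1,v4) [+-+] → (-0.1448, -1.53, 1.61)–(-0.1448, -1.53, 0.122377)  len=1.4876
  (v5,v7,v1) [++-] → (-0.1448, -0.116296, 1.61)–(-0.1448, -1.53, 1.61)  len=1.4137
  (v3,v7,v2) [-+-] → (-0.1448, 1.53, 1.61)–(-0.1448, 1.53, -0.122377)  len=1.7324
  (v6,v4,v2) [++-] → (-0.1448, 0.116296, -1.61)–(-0.1448, 1.53, -1.61)  len=1.4137
  (v2,v7,v6) [-++] → (-0.1448, 1.53, -0.122377)–(-0.1448, 1.53, -1.61)  len=1.4876

Chained into 1 loop(s):
  loop 1: 8 segments, perimeter = 12.5600
Total perimeter = 12.560

loops=1 perimeter=12.560


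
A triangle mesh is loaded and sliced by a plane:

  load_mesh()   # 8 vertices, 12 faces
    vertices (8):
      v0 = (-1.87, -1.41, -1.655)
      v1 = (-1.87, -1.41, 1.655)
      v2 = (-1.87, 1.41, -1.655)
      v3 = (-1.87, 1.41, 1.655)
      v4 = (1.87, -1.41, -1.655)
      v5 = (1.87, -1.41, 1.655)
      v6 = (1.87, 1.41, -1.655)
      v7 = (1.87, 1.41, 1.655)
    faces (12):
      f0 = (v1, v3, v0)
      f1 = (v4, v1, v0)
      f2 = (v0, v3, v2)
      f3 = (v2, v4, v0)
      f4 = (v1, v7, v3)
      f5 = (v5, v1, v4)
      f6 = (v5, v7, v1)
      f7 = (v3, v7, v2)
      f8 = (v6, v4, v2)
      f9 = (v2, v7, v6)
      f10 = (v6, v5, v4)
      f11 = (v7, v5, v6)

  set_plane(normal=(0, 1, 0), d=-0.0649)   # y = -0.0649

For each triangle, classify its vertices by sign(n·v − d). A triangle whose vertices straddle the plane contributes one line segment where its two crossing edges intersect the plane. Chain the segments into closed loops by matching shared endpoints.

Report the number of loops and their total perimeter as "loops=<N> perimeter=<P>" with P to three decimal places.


Straddling triangles (8 of 12):
  (v1,v3,v0) [-+-] → (-1.87, -0.0649, 1.655)–(-1.87, -0.0649, -0.076177)  len=1.7312
  (v0,v3,v2) [-++] → (-1.87, -0.0649, -0.076177)–(-1.87, -0.0649, -1.655)  len=1.5788
  (v2,v4,v0) [+--] → (0.086073, -0.0649, -1.655)–(-1.87, -0.0649, -1.655)  len=1.9561
  (v1,v7,v3) [-++] → (-0.086073, -0.0649, 1.655)–(-1.87, -0.0649, 1.655)  len=1.7839
  (v5,v7,v1) [-+-] → (1.87, -0.0649, 1.655)–(-0.086073, -0.0649, 1.655)  len=1.9561
  (v6,v4,v2) [+-+] → (1.87, -0.0649, -1.655)–(0.086073, -0.0649, -1.655)  len=1.7839
  (v6,v5,v4) [+--] → (1.87, -0.0649, 0.076177)–(1.87, -0.0649, -1.655)  len=1.7312
  (v7,v5,v6) [+-+] → (1.87, -0.0649, 1.655)–(1.87, -0.0649, 0.076177)  len=1.5788

Chained into 1 loop(s):
  loop 1: 8 segments, perimeter = 14.1000
Total perimeter = 14.100

loops=1 perimeter=14.100


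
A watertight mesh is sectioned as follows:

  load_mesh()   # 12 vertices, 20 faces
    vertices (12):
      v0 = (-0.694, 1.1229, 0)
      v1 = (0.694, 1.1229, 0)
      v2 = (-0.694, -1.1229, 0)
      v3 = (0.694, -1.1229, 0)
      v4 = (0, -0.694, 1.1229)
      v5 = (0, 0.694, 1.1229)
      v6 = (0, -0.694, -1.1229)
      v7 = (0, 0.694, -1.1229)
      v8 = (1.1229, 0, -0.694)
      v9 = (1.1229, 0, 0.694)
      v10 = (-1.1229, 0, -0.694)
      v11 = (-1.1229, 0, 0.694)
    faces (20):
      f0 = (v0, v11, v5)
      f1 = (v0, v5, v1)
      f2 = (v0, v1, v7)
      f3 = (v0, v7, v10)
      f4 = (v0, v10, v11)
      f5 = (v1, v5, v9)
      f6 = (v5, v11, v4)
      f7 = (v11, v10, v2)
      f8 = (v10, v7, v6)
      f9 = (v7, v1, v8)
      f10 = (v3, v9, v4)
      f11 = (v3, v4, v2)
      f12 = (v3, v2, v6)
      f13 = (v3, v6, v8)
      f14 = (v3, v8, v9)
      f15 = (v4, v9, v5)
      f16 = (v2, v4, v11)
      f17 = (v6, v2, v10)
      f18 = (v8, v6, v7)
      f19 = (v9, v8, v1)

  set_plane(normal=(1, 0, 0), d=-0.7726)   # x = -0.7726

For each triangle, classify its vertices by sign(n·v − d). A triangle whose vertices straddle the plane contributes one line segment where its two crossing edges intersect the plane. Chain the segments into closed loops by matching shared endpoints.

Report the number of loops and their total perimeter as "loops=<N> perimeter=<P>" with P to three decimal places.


loops=1 perimeter=5.338

Straddling triangles (8 of 20):
  (v0,v11,v5) [+-+] → (-0.7726, 0.917118, 0.127182)–(-0.7726, 0.2165, 0.8278)  len=0.9908
  (v0,v7,v10) [++-] → (-0.7726, 0.2165, -0.8278)–(-0.7726, 0.917118, -0.127182)  len=0.9908
  (v0,v10,v11) [+--] → (-0.7726, 0.917118, -0.127182)–(-0.7726, 0.917118, 0.127182)  len=0.2544
  (v5,v11,v4) [+-+] → (-0.7726, 0.2165, 0.8278)–(-0.7726, -0.2165, 0.8278)  len=0.4330
  (v11,v10,v2) [--+] → (-0.7726, -0.917118, -0.127182)–(-0.7726, -0.917118, 0.127182)  len=0.2544
  (v10,v7,v6) [-++] → (-0.7726, 0.2165, -0.8278)–(-0.7726, -0.2165, -0.8278)  len=0.4330
  (v2,v4,v11) [++-] → (-0.7726, -0.2165, 0.8278)–(-0.7726, -0.917118, 0.127182)  len=0.9908
  (v6,v2,v10) [++-] → (-0.7726, -0.917118, -0.127182)–(-0.7726, -0.2165, -0.8278)  len=0.9908

Chained into 1 loop(s):
  loop 1: 8 segments, perimeter = 5.3380
Total perimeter = 5.338


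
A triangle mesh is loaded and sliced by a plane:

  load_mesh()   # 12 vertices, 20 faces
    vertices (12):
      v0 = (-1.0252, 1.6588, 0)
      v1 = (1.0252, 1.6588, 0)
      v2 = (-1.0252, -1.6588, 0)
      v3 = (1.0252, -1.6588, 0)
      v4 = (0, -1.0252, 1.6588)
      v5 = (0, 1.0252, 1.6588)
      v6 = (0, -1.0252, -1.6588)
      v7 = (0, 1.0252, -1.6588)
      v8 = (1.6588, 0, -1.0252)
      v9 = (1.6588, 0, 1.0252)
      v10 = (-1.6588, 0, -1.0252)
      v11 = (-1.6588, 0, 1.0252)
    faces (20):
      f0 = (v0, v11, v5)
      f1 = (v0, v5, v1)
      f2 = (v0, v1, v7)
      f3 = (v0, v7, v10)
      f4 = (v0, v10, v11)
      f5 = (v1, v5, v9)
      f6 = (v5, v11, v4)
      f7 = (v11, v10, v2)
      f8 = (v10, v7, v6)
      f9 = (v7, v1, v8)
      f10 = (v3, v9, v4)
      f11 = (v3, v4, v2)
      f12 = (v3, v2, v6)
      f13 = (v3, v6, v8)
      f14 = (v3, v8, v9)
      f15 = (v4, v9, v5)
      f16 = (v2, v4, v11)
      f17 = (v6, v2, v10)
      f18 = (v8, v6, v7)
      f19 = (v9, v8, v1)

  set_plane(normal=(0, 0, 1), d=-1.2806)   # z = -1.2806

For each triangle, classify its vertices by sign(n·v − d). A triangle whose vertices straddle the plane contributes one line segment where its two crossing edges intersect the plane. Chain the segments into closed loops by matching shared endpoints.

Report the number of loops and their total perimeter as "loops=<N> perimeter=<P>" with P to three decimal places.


Straddling triangles (8 of 20):
  (v0,v1,v7) [++-] → (0.233742, 1.16966, -1.2806)–(-0.233742, 1.16966, -1.2806)  len=0.4675
  (v0,v7,v10) [+-+] → (-0.233742, 1.16966, -1.2806)–(-0.990149, 0.413251, -1.2806)  len=1.0697
  (v10,v7,v6) [+--] → (-0.990149, 0.413251, -1.2806)–(-0.990149, -0.413251, -1.2806)  len=0.8265
  (v7,v1,v8) [-++] → (0.233742, 1.16966, -1.2806)–(0.990149, 0.413251, -1.2806)  len=1.0697
  (v3,v2,v6) [++-] → (-0.233742, -1.16966, -1.2806)–(0.233742, -1.16966, -1.2806)  len=0.4675
  (v3,v6,v8) [+-+] → (0.233742, -1.16966, -1.2806)–(0.990149, -0.413251, -1.2806)  len=1.0697
  (v6,v2,v10) [-++] → (-0.233742, -1.16966, -1.2806)–(-0.990149, -0.413251, -1.2806)  len=1.0697
  (v8,v6,v7) [+--] → (0.990149, -0.413251, -1.2806)–(0.990149, 0.413251, -1.2806)  len=0.8265

Chained into 1 loop(s):
  loop 1: 8 segments, perimeter = 6.8669
Total perimeter = 6.867

loops=1 perimeter=6.867


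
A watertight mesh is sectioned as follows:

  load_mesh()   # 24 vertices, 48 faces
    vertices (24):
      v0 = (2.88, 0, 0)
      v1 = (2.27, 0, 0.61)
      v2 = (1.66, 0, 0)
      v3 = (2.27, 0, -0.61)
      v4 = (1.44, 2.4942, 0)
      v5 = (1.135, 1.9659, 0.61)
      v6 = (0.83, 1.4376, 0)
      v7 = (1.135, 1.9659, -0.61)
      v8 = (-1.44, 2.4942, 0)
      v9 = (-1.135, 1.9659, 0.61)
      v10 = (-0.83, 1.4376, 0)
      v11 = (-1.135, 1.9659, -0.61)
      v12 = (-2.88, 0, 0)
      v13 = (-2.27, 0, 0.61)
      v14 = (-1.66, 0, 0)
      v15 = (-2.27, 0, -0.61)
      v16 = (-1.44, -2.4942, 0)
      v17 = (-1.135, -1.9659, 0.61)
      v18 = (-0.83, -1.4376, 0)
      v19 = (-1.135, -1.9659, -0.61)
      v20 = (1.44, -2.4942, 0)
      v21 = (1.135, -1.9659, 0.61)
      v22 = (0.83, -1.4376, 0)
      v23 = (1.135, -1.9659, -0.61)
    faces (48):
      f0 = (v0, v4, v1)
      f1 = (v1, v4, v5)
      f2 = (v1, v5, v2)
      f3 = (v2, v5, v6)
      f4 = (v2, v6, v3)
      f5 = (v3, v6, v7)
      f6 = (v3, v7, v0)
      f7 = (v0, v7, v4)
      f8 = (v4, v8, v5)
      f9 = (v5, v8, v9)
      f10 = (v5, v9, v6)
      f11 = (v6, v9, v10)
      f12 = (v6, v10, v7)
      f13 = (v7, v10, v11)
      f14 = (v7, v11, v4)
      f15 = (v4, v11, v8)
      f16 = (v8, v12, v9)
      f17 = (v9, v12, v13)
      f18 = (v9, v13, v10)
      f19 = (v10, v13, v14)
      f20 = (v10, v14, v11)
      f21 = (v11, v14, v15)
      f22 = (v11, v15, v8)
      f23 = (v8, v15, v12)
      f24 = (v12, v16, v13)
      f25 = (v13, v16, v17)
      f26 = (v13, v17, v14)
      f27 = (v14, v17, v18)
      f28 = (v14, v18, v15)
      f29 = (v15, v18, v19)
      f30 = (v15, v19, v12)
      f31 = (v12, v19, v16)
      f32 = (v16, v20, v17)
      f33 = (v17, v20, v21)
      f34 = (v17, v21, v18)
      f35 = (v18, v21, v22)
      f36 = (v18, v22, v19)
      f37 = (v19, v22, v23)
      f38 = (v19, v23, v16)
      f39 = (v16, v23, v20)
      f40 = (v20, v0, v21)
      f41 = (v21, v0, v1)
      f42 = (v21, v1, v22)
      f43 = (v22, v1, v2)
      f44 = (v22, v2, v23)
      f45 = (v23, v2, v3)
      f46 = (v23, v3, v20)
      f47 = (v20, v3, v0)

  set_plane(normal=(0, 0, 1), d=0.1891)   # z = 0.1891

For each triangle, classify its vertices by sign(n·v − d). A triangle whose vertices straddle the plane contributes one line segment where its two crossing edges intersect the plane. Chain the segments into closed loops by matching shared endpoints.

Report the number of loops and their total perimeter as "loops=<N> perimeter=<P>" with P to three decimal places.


loops=2 perimeter=27.240

Straddling triangles (24 of 48):
  (v0,v4,v1) [--+] → (1.6973, 1.721, 0.1891)–(2.6909, 0, 0.1891)  len=1.9872
  (v1,v4,v5) [+-+] → (1.6973, 1.721, 0.1891)–(1.34545, 2.33043, 0.1891)  len=0.7037
  (v1,v5,v2) [++-] → (1.49725, 0.609429, 0.1891)–(1.8491, 0, 0.1891)  len=0.7037
  (v2,v5,v6) [-+-] → (1.49725, 0.609429, 0.1891)–(0.92455, 1.60137, 0.1891)  len=1.1454
  (v4,v8,v5) [--+] → (-0.64175, 2.33043, 0.1891)–(1.34545, 2.33043, 0.1891)  len=1.9872
  (v5,v8,v9) [+-+] → (-0.64175, 2.33043, 0.1891)–(-1.34545, 2.33043, 0.1891)  len=0.7037
  (v5,v9,v6) [++-] → (0.22085, 1.60137, 0.1891)–(0.92455, 1.60137, 0.1891)  len=0.7037
  (v6,v9,v10) [-+-] → (0.22085, 1.60137, 0.1891)–(-0.92455, 1.60137, 0.1891)  len=1.1454
  (v8,v12,v9) [--+] → (-2.33905, 0.609429, 0.1891)–(-1.34545, 2.33043, 0.1891)  len=1.9872
  (v9,v12,v13) [+-+] → (-2.33905, 0.609429, 0.1891)–(-2.6909, 0, 0.1891)  len=0.7037
  (v9,v13,v10) [++-] → (-1.2764, 0.991944, 0.1891)–(-0.92455, 1.60137, 0.1891)  len=0.7037
  (v10,v13,v14) [-+-] → (-1.2764, 0.991944, 0.1891)–(-1.8491, 0, 0.1891)  len=1.1454
  (v12,v16,v13) [--+] → (-1.6973, -1.721, 0.1891)–(-2.6909, 0, 0.1891)  len=1.9872
  (v13,v16,v17) [+-+] → (-1.6973, -1.721, 0.1891)–(-1.34545, -2.33043, 0.1891)  len=0.7037
  (v13,v17,v14) [++-] → (-1.49725, -0.609429, 0.1891)–(-1.8491, 0, 0.1891)  len=0.7037
  (v14,v17,v18) [-+-] → (-1.49725, -0.609429, 0.1891)–(-0.92455, -1.60137, 0.1891)  len=1.1454
  (v16,v20,v17) [--+] → (0.64175, -2.33043, 0.1891)–(-1.34545, -2.33043, 0.1891)  len=1.9872
  (v17,v20,v21) [+-+] → (0.64175, -2.33043, 0.1891)–(1.34545, -2.33043, 0.1891)  len=0.7037
  (v17,v21,v18) [++-] → (-0.22085, -1.60137, 0.1891)–(-0.92455, -1.60137, 0.1891)  len=0.7037
  (v18,v21,v22) [-+-] → (-0.22085, -1.60137, 0.1891)–(0.92455, -1.60137, 0.1891)  len=1.1454
  (v20,v0,v21) [--+] → (2.33905, -0.609429, 0.1891)–(1.34545, -2.33043, 0.1891)  len=1.9872
  (v21,v0,v1) [+-+] → (2.33905, -0.609429, 0.1891)–(2.6909, 0, 0.1891)  len=0.7037
  (v21,v1,v22) [++-] → (1.2764, -0.991944, 0.1891)–(0.92455, -1.60137, 0.1891)  len=0.7037
  (v22,v1,v2) [-+-] → (1.2764, -0.991944, 0.1891)–(1.8491, 0, 0.1891)  len=1.1454

Chained into 2 loop(s):
  loop 1: 12 segments, perimeter = 16.1455
  loop 2: 12 segments, perimeter = 11.0946
Total perimeter = 27.240


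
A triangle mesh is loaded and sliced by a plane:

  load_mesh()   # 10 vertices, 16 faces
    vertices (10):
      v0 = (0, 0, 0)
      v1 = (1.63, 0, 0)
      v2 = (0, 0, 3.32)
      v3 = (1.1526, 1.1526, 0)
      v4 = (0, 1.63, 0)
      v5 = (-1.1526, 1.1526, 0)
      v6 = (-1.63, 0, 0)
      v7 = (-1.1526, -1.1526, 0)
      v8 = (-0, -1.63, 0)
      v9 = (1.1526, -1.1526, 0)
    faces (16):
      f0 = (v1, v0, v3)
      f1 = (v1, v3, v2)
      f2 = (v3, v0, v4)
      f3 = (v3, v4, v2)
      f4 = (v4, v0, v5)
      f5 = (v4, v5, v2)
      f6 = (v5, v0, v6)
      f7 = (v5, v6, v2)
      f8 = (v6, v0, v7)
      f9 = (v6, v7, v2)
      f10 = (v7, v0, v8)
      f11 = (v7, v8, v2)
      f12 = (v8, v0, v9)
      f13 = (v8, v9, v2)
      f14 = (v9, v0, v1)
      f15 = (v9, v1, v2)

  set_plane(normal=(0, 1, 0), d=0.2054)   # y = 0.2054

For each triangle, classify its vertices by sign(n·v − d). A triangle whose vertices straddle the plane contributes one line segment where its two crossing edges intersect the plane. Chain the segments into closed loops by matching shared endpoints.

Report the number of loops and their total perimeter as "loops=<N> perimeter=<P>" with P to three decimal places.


loops=1 perimeter=9.706

Straddling triangles (8 of 16):
  (v1,v0,v3) [--+] → (0.2054, 0.2054, 0)–(1.54492, 0.2054, 0)  len=1.3395
  (v1,v3,v2) [-+-] → (1.54492, 0.2054, 0)–(0.2054, 0.2054, 2.72836)  len=3.0395
  (v3,v0,v4) [+-+] → (0.2054, 0.2054, 0)–(0, 0.2054, 0)  len=0.2054
  (v3,v4,v2) [++-] → (0, 0.2054, 2.90164)–(0.2054, 0.2054, 2.72836)  len=0.2687
  (v4,v0,v5) [+-+] → (0, 0.2054, 0)–(-0.2054, 0.2054, 0)  len=0.2054
  (v4,v5,v2) [++-] → (-0.2054, 0.2054, 2.72836)–(0, 0.2054, 2.90164)  len=0.2687
  (v5,v0,v6) [+--] → (-0.2054, 0.2054, 0)–(-1.54492, 0.2054, 0)  len=1.3395
  (v5,v6,v2) [+--] → (-1.54492, 0.2054, 0)–(-0.2054, 0.2054, 2.72836)  len=3.0395

Chained into 1 loop(s):
  loop 1: 8 segments, perimeter = 9.7062
Total perimeter = 9.706


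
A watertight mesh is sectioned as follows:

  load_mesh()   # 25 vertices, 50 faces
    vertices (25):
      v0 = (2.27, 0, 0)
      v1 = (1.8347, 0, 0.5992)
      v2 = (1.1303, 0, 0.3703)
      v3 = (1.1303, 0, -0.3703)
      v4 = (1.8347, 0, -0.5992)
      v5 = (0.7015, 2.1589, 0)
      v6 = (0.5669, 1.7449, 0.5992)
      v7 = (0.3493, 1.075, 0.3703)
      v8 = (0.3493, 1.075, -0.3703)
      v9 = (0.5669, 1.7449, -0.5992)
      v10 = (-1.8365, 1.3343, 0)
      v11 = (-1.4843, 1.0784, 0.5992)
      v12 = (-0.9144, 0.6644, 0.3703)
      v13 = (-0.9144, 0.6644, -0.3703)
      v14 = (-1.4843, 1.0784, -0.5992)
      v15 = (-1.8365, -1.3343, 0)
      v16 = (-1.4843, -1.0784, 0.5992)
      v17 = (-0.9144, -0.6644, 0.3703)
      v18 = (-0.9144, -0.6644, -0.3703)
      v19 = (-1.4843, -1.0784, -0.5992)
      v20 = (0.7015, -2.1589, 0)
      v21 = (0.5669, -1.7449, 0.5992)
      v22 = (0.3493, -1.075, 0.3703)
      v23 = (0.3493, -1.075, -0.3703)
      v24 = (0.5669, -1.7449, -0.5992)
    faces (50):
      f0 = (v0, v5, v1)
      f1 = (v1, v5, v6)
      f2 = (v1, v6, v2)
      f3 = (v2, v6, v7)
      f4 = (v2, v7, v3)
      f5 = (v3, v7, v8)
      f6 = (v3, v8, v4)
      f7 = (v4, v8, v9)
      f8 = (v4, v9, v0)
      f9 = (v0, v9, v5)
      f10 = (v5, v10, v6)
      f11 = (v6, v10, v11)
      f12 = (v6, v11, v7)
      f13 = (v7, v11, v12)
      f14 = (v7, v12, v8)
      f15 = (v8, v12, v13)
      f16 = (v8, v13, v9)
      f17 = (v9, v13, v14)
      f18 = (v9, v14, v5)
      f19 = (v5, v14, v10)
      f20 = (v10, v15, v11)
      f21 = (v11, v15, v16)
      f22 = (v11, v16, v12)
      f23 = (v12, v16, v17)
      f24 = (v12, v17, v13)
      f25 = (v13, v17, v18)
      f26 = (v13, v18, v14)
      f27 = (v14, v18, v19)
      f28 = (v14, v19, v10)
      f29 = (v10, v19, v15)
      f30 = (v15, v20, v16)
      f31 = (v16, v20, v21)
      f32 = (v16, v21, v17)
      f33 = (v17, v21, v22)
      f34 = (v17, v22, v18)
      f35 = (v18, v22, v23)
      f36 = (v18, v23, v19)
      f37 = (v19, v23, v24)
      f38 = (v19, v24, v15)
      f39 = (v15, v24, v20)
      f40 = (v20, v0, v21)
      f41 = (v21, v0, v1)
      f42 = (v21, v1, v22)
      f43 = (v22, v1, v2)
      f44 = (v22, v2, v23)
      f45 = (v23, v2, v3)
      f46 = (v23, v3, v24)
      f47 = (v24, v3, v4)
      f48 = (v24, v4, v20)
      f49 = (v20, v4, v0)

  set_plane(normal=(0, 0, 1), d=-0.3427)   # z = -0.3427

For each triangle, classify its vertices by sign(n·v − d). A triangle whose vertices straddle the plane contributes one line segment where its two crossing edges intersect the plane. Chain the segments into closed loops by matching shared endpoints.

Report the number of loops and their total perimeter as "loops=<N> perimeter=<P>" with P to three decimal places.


Straddling triangles (20 of 50):
  (v2,v7,v3) [++-] → (1.10119, 0.0400621, -0.3427)–(1.1303, 0, -0.3427)  len=0.0495
  (v3,v7,v8) [-+-] → (1.10119, 0.0400621, -0.3427)–(0.3493, 1.075, -0.3427)  len=1.2792
  (v4,v9,v0) [--+] → (1.29595, 0.997959, -0.3427)–(2.02104, 0, -0.3427)  len=1.2336
  (v0,v9,v5) [+-+] → (1.29595, 0.997959, -0.3427)–(0.624518, 1.92212, -0.3427)  len=1.1423
  (v7,v12,v8) [++-] → (0.302206, 1.0597, -0.3427)–(0.3493, 1.075, -0.3427)  len=0.0495
  (v8,v12,v13) [-+-] → (0.302206, 1.0597, -0.3427)–(-0.9144, 0.6644, -0.3427)  len=1.2792
  (v9,v14,v5) [--+] → (-0.548623, 1.54093, -0.3427)–(0.624518, 1.92212, -0.3427)  len=1.2335
  (v5,v14,v10) [+-+] → (-0.548623, 1.54093, -0.3427)–(-1.63507, 1.18794, -0.3427)  len=1.1423
  (v12,v17,v13) [++-] → (-0.9144, 0.61488, -0.3427)–(-0.9144, 0.6644, -0.3427)  len=0.0495
  (v13,v17,v18) [-+-] → (-0.9144, 0.61488, -0.3427)–(-0.9144, -0.6644, -0.3427)  len=1.2793
  (v14,v19,v10) [--+] → (-1.63507, -0.0455937, -0.3427)–(-1.63507, 1.18794, -0.3427)  len=1.2335
  (v10,v19,v15) [+-+] → (-1.63507, -0.0455937, -0.3427)–(-1.63507, -1.18794, -0.3427)  len=1.1423
  (v17,v22,v18) [++-] → (-0.867306, -0.679702, -0.3427)–(-0.9144, -0.6644, -0.3427)  len=0.0495
  (v18,v22,v23) [-+-] → (-0.867306, -0.679702, -0.3427)–(0.3493, -1.075, -0.3427)  len=1.2792
  (v19,v24,v15) [--+] → (-0.461925, -1.56913, -0.3427)–(-1.63507, -1.18794, -0.3427)  len=1.2335
  (v15,v24,v20) [+-+] → (-0.461925, -1.56913, -0.3427)–(0.624518, -1.92212, -0.3427)  len=1.1423
  (v22,v2,v23) [++-] → (0.378406, -1.03494, -0.3427)–(0.3493, -1.075, -0.3427)  len=0.0495
  (v23,v2,v3) [-+-] → (0.378406, -1.03494, -0.3427)–(1.1303, 0, -0.3427)  len=1.2792
  (v24,v4,v20) [--+] → (1.34961, -0.924162, -0.3427)–(0.624518, -1.92212, -0.3427)  len=1.2336
  (v20,v4,v0) [+-+] → (1.34961, -0.924162, -0.3427)–(2.02104, 0, -0.3427)  len=1.1423

Chained into 2 loop(s):
  loop 1: 10 segments, perimeter = 6.6438
  loop 2: 10 segments, perimeter = 11.8794
Total perimeter = 18.523

loops=2 perimeter=18.523


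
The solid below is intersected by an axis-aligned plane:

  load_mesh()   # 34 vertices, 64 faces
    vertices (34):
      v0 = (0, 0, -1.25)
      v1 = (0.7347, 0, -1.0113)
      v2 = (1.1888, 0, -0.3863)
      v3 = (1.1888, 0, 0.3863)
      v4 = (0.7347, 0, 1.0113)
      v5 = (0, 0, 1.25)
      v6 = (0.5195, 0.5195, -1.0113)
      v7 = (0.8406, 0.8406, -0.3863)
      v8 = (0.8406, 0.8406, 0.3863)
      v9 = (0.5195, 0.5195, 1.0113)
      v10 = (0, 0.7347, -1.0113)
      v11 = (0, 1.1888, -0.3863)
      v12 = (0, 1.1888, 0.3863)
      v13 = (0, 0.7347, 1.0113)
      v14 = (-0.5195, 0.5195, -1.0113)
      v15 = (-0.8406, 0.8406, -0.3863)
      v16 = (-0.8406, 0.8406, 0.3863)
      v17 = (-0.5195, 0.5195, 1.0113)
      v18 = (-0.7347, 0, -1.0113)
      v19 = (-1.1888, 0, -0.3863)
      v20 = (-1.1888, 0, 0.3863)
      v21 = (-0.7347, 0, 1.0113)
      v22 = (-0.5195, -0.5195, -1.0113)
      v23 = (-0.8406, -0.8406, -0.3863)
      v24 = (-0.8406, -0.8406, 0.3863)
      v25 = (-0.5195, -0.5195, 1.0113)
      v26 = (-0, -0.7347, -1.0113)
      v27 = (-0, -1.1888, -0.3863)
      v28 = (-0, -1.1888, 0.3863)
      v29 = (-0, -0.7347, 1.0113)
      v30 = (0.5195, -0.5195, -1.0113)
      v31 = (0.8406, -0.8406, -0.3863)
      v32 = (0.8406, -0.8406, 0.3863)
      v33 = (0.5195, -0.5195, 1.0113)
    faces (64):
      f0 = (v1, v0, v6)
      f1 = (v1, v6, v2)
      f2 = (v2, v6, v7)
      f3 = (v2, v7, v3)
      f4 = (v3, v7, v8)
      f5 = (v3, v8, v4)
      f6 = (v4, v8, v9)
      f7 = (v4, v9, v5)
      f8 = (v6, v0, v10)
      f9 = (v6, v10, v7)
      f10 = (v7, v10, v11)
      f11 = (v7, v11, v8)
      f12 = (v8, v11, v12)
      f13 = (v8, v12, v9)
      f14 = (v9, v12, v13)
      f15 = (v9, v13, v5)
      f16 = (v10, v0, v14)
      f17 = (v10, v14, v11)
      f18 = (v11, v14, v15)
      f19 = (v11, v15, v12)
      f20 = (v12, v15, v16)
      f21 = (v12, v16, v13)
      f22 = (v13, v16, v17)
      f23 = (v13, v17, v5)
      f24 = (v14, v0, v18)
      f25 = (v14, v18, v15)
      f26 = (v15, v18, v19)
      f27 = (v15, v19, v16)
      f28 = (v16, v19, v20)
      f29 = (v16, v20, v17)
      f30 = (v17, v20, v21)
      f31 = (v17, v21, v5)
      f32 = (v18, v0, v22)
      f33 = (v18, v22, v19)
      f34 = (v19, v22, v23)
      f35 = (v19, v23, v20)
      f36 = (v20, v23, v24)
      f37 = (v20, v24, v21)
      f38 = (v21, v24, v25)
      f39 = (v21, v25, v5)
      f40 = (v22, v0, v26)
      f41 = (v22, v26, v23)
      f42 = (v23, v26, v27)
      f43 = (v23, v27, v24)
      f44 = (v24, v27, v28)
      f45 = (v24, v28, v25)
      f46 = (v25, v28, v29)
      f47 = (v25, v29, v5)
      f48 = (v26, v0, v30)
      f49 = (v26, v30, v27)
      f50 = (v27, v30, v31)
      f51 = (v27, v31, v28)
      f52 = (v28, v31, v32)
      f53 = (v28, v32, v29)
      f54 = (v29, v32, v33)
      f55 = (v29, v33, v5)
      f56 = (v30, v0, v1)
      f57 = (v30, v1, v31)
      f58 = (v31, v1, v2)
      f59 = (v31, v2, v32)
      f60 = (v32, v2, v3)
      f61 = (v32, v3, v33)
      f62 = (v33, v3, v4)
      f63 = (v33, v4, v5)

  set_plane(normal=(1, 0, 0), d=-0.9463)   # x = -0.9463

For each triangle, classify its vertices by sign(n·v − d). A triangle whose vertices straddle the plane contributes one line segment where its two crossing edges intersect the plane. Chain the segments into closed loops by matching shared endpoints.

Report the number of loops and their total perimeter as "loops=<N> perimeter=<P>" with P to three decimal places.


Straddling triangles (10 of 64):
  (v15,v18,v19) [++-] → (-0.9463, 0, -0.720065)–(-0.9463, 0.585426, -0.3863)  len=0.6739
  (v15,v19,v16) [+-+] → (-0.9463, 0.585426, -0.3863)–(-0.9463, 0.585426, 0.151769)  len=0.5381
  (v16,v19,v20) [+--] → (-0.9463, 0.585426, 0.151769)–(-0.9463, 0.585426, 0.3863)  len=0.2345
  (v16,v20,v17) [+-+] → (-0.9463, 0.585426, 0.3863)–(-0.9463, 0.188225, 0.612749)  len=0.4572
  (v17,v20,v21) [+-+] → (-0.9463, 0.188225, 0.612749)–(-0.9463, 0, 0.720065)  len=0.2167
  (v18,v22,v19) [++-] → (-0.9463, -0.188225, -0.612749)–(-0.9463, 0, -0.720065)  len=0.2167
  (v19,v22,v23) [-++] → (-0.9463, -0.188225, -0.612749)–(-0.9463, -0.585426, -0.3863)  len=0.4572
  (v19,v23,v20) [-+-] → (-0.9463, -0.585426, -0.3863)–(-0.9463, -0.585426, -0.151769)  len=0.2345
  (v20,v23,v24) [-++] → (-0.9463, -0.585426, -0.151769)–(-0.9463, -0.585426, 0.3863)  len=0.5381
  (v20,v24,v21) [-++] → (-0.9463, -0.585426, 0.3863)–(-0.9463, 0, 0.720065)  len=0.6739

Chained into 1 loop(s):
  loop 1: 10 segments, perimeter = 4.2407
Total perimeter = 4.241

loops=1 perimeter=4.241


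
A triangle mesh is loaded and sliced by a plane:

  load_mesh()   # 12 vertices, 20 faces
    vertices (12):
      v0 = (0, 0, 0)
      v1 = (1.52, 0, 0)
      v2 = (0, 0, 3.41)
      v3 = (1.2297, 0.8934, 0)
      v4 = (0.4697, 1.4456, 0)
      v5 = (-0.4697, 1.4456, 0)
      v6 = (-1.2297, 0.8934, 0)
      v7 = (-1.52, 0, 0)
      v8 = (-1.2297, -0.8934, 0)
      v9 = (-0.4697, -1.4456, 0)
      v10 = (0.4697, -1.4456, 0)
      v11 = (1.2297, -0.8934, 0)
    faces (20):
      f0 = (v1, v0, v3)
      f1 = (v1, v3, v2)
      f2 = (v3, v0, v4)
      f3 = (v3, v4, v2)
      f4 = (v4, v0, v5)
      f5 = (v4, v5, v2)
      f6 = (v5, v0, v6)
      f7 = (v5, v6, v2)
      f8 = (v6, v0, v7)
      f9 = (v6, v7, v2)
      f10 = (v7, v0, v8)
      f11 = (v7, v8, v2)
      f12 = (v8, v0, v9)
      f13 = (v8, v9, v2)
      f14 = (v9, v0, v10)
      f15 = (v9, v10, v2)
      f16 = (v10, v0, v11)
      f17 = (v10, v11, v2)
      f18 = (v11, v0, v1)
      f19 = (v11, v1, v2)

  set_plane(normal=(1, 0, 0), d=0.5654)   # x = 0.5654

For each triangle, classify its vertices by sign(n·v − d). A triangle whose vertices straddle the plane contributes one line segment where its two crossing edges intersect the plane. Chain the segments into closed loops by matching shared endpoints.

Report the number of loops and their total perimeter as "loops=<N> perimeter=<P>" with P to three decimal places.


Straddling triangles (8 of 20):
  (v1,v0,v3) [+-+] → (0.5654, 0, 0)–(0.5654, 0.410774, 0)  len=0.4108
  (v1,v3,v2) [++-] → (0.5654, 0.410774, 1.84213)–(0.5654, 0, 2.14157)  len=0.5083
  (v3,v0,v4) [+--] → (0.5654, 0.410774, 0)–(0.5654, 1.37607, 0)  len=0.9653
  (v3,v4,v2) [+--] → (0.5654, 1.37607, 0)–(0.5654, 0.410774, 1.84213)  len=2.0797
  (v10,v0,v11) [--+] → (0.5654, -0.410774, 0)–(0.5654, -1.37607, 0)  len=0.9653
  (v10,v11,v2) [-+-] → (0.5654, -1.37607, 0)–(0.5654, -0.410774, 1.84213)  len=2.0797
  (v11,v0,v1) [+-+] → (0.5654, -0.410774, 0)–(0.5654, 0, 0)  len=0.4108
  (v11,v1,v2) [++-] → (0.5654, 0, 2.14157)–(0.5654, -0.410774, 1.84213)  len=0.5083

Chained into 1 loop(s):
  loop 1: 8 segments, perimeter = 7.9282
Total perimeter = 7.928

loops=1 perimeter=7.928


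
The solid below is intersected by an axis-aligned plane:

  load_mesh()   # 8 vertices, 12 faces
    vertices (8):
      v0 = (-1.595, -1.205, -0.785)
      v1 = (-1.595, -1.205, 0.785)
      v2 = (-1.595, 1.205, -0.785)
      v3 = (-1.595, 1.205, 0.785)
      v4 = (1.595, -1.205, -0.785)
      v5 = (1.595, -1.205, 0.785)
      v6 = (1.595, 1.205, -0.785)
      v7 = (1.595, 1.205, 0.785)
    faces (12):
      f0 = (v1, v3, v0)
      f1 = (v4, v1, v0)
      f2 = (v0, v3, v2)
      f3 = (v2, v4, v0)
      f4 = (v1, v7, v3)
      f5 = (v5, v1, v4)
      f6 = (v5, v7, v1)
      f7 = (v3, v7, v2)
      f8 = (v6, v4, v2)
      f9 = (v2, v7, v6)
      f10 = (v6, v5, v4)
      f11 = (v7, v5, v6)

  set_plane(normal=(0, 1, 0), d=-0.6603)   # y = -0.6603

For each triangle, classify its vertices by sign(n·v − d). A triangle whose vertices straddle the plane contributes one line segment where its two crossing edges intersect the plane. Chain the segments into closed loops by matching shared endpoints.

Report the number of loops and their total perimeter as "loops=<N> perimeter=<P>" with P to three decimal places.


Straddling triangles (8 of 12):
  (v1,v3,v0) [-+-] → (-1.595, -0.6603, 0.785)–(-1.595, -0.6603, -0.430154)  len=1.2152
  (v0,v3,v2) [-++] → (-1.595, -0.6603, -0.430154)–(-1.595, -0.6603, -0.785)  len=0.3548
  (v2,v4,v0) [+--] → (0.874007, -0.6603, -0.785)–(-1.595, -0.6603, -0.785)  len=2.4690
  (v1,v7,v3) [-++] → (-0.874007, -0.6603, 0.785)–(-1.595, -0.6603, 0.785)  len=0.7210
  (v5,v7,v1) [-+-] → (1.595, -0.6603, 0.785)–(-0.874007, -0.6603, 0.785)  len=2.4690
  (v6,v4,v2) [+-+] → (1.595, -0.6603, -0.785)–(0.874007, -0.6603, -0.785)  len=0.7210
  (v6,v5,v4) [+--] → (1.595, -0.6603, 0.430154)–(1.595, -0.6603, -0.785)  len=1.2152
  (v7,v5,v6) [+-+] → (1.595, -0.6603, 0.785)–(1.595, -0.6603, 0.430154)  len=0.3548

Chained into 1 loop(s):
  loop 1: 8 segments, perimeter = 9.5200
Total perimeter = 9.520

loops=1 perimeter=9.520


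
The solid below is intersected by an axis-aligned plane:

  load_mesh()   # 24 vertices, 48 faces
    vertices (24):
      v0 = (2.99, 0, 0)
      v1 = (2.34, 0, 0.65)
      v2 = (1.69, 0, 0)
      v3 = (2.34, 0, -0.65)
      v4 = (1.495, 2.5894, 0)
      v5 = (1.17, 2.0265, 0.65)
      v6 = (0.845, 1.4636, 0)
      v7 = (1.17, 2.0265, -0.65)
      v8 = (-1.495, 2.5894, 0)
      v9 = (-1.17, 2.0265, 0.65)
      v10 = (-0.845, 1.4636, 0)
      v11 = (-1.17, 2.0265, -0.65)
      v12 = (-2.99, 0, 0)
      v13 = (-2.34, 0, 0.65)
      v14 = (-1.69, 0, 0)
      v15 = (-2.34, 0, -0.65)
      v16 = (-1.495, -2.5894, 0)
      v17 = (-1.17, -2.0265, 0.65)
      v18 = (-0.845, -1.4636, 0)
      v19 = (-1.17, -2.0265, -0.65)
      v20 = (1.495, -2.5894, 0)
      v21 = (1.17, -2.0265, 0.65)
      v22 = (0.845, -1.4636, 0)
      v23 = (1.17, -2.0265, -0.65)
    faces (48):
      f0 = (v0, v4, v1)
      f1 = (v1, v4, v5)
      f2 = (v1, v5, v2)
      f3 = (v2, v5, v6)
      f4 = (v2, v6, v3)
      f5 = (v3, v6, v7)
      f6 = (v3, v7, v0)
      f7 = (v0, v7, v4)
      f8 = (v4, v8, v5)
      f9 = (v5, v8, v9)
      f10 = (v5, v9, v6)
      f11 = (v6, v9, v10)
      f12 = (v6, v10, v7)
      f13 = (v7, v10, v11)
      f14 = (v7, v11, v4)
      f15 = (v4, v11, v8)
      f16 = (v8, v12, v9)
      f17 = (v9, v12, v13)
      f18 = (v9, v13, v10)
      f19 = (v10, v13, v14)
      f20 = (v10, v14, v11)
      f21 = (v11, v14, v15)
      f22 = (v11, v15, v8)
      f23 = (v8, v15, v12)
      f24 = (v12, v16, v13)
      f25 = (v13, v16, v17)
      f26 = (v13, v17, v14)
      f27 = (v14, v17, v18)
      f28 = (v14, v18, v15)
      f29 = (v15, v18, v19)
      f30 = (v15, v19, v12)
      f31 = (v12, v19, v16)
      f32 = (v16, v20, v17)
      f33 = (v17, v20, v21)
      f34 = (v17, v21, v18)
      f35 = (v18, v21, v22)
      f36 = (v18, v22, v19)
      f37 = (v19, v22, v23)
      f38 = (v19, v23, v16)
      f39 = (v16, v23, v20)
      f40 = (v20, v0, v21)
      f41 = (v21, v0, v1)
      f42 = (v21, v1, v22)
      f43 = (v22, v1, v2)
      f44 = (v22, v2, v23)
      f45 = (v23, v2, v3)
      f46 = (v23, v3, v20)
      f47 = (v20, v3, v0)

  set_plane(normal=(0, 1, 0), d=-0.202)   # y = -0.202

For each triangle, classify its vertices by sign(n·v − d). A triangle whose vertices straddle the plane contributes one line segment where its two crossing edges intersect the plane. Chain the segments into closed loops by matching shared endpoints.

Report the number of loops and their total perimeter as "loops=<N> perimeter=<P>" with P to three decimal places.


Straddling triangles (16 of 48):
  (v12,v16,v13) [+-+] → (-2.87337, -0.202, 0)–(-2.27408, -0.202, 0.599293)  len=0.8475
  (v13,v16,v17) [+--] → (-2.27408, -0.202, 0.599293)–(-2.22338, -0.202, 0.65)  len=0.0717
  (v13,v17,v14) [+-+] → (-2.22338, -0.202, 0.65)–(-1.63817, -0.202, 0.0647915)  len=0.8276
  (v14,v17,v18) [+--] → (-1.63817, -0.202, 0.0647915)–(-1.57338, -0.202, 0)  len=0.0916
  (v14,v18,v15) [+-+] → (-1.57338, -0.202, 0)–(-2.13367, -0.202, -0.56029)  len=0.7924
  (v15,v18,v19) [+--] → (-2.13367, -0.202, -0.56029)–(-2.22338, -0.202, -0.65)  len=0.1269
  (v15,v19,v12) [+-+] → (-2.22338, -0.202, -0.65)–(-2.80858, -0.202, -0.0647915)  len=0.8276
  (v12,v19,v16) [+--] → (-2.80858, -0.202, -0.0647915)–(-2.87337, -0.202, 0)  len=0.0916
  (v20,v0,v21) [-+-] → (2.87337, -0.202, 0)–(2.80858, -0.202, 0.0647915)  len=0.0916
  (v21,v0,v1) [-++] → (2.80858, -0.202, 0.0647915)–(2.22338, -0.202, 0.65)  len=0.8276
  (v21,v1,v22) [-+-] → (2.22338, -0.202, 0.65)–(2.13367, -0.202, 0.56029)  len=0.1269
  (v22,v1,v2) [-++] → (2.13367, -0.202, 0.56029)–(1.57338, -0.202, 0)  len=0.7924
  (v22,v2,v23) [-+-] → (1.57338, -0.202, 0)–(1.63817, -0.202, -0.0647915)  len=0.0916
  (v23,v2,v3) [-++] → (1.63817, -0.202, -0.0647915)–(2.22338, -0.202, -0.65)  len=0.8276
  (v23,v3,v20) [-+-] → (2.22338, -0.202, -0.65)–(2.27408, -0.202, -0.599293)  len=0.0717
  (v20,v3,v0) [-++] → (2.27408, -0.202, -0.599293)–(2.87337, -0.202, 0)  len=0.8475

Chained into 2 loop(s):
  loop 1: 8 segments, perimeter = 3.6770
  loop 2: 8 segments, perimeter = 3.6770
Total perimeter = 7.354

loops=2 perimeter=7.354


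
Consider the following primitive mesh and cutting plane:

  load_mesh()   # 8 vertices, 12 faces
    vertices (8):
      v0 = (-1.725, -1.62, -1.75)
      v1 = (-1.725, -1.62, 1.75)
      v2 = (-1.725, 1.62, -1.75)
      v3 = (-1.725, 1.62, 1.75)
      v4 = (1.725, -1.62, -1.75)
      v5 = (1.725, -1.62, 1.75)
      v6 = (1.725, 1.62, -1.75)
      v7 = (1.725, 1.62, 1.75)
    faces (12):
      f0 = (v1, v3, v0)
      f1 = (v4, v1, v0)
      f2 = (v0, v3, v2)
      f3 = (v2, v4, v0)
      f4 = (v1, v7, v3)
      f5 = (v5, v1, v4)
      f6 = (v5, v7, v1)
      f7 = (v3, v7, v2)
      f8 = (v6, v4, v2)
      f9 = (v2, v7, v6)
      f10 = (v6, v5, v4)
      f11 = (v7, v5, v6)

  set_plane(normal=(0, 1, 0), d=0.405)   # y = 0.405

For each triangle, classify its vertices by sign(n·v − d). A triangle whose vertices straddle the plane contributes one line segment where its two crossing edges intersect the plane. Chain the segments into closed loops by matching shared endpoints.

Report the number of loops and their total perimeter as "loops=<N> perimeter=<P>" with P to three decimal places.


loops=1 perimeter=13.900

Straddling triangles (8 of 12):
  (v1,v3,v0) [-+-] → (-1.725, 0.405, 1.75)–(-1.725, 0.405, 0.4375)  len=1.3125
  (v0,v3,v2) [-++] → (-1.725, 0.405, 0.4375)–(-1.725, 0.405, -1.75)  len=2.1875
  (v2,v4,v0) [+--] → (-0.43125, 0.405, -1.75)–(-1.725, 0.405, -1.75)  len=1.2938
  (v1,v7,v3) [-++] → (0.43125, 0.405, 1.75)–(-1.725, 0.405, 1.75)  len=2.1563
  (v5,v7,v1) [-+-] → (1.725, 0.405, 1.75)–(0.43125, 0.405, 1.75)  len=1.2938
  (v6,v4,v2) [+-+] → (1.725, 0.405, -1.75)–(-0.43125, 0.405, -1.75)  len=2.1563
  (v6,v5,v4) [+--] → (1.725, 0.405, -0.4375)–(1.725, 0.405, -1.75)  len=1.3125
  (v7,v5,v6) [+-+] → (1.725, 0.405, 1.75)–(1.725, 0.405, -0.4375)  len=2.1875

Chained into 1 loop(s):
  loop 1: 8 segments, perimeter = 13.9000
Total perimeter = 13.900


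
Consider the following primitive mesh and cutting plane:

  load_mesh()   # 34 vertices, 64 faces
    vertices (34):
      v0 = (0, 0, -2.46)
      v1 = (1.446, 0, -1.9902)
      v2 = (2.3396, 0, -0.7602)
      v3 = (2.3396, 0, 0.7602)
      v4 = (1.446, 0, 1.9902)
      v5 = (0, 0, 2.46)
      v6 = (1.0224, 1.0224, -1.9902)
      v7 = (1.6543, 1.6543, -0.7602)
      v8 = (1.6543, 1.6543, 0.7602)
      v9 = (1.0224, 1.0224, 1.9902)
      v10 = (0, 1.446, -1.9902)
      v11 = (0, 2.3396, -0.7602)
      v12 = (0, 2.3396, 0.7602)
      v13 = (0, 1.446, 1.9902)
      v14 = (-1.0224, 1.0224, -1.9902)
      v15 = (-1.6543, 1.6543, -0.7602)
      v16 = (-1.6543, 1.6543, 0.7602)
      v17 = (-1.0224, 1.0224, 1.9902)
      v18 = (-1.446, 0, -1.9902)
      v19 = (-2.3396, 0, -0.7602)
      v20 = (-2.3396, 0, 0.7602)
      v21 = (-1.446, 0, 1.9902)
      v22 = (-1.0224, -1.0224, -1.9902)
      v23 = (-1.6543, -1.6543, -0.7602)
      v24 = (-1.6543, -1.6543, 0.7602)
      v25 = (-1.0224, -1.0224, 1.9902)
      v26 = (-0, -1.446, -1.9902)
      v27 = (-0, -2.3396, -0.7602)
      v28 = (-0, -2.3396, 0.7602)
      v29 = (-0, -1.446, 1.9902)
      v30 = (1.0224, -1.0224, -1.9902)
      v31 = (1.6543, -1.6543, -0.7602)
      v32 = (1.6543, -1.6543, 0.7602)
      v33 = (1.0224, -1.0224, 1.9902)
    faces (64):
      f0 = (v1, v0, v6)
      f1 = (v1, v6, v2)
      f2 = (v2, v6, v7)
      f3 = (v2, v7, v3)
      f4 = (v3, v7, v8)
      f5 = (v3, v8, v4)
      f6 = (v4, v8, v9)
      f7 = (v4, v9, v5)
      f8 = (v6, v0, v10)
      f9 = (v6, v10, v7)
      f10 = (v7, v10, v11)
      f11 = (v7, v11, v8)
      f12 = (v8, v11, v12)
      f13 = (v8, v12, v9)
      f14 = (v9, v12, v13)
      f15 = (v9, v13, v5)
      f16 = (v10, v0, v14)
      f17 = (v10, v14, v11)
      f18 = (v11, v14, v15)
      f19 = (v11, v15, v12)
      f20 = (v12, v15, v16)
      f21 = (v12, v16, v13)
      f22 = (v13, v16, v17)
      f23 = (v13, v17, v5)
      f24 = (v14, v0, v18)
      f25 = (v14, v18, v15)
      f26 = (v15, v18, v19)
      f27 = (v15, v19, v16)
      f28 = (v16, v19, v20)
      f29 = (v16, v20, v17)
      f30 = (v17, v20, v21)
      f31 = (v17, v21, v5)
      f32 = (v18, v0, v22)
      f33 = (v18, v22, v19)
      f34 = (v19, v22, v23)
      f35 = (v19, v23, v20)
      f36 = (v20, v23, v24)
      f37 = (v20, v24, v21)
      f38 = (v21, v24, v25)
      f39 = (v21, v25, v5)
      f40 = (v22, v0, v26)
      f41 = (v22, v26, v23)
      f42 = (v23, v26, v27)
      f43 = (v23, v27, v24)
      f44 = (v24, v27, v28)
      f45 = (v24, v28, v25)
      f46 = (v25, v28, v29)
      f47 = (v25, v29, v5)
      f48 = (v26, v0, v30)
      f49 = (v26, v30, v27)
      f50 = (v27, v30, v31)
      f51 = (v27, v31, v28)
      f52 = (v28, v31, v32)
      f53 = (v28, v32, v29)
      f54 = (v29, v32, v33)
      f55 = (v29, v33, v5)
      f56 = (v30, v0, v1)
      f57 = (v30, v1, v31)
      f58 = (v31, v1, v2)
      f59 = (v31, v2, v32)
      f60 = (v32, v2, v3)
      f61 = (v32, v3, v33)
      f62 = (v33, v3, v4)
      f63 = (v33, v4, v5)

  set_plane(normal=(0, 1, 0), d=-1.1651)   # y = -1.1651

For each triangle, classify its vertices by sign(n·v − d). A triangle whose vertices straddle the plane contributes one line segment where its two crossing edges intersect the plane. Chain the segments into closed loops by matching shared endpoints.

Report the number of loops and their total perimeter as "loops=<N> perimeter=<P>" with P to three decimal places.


loops=1 perimeter=12.728

Straddling triangles (20 of 64):
  (v19,v22,v23) [++-] → (-1.1651, -1.1651, -1.71243)–(-1.85695, -1.1651, -0.7602)  len=1.1770
  (v19,v23,v20) [+-+] → (-1.85695, -1.1651, -0.7602)–(-1.85695, -1.1651, -0.310596)  len=0.4496
  (v20,v23,v24) [+--] → (-1.85695, -1.1651, -0.310596)–(-1.85695, -1.1651, 0.7602)  len=1.0708
  (v20,v24,v21) [+-+] → (-1.85695, -1.1651, 0.7602)–(-1.5927, -1.1651, 1.12393)  len=0.4496
  (v21,v24,v25) [+-+] → (-1.5927, -1.1651, 1.12393)–(-1.1651, -1.1651, 1.71243)  len=0.7274
  (v22,v0,v26) [++-] → (0, -1.1651, -2.08146)–(-0.67798, -1.1651, -1.9902)  len=0.6841
  (v22,v26,v23) [+--] → (-0.67798, -1.1651, -1.9902)–(-1.1651, -1.1651, -1.71243)  len=0.5608
  (v24,v28,v25) [--+] → (-0.911637, -1.1651, 1.85695)–(-1.1651, -1.1651, 1.71243)  len=0.2918
  (v25,v28,v29) [+--] → (-0.911637, -1.1651, 1.85695)–(-0.67798, -1.1651, 1.9902)  len=0.2690
  (v25,v29,v5) [+-+] → (-0.67798, -1.1651, 1.9902)–(0, -1.1651, 2.08146)  len=0.6841
  (v26,v0,v30) [-++] → (0, -1.1651, -2.08146)–(0.67798, -1.1651, -1.9902)  len=0.6841
  (v26,v30,v27) [-+-] → (0.67798, -1.1651, -1.9902)–(0.911637, -1.1651, -1.85695)  len=0.2690
  (v27,v30,v31) [-+-] → (0.911637, -1.1651, -1.85695)–(1.1651, -1.1651, -1.71243)  len=0.2918
  (v29,v32,v33) [--+] → (1.1651, -1.1651, 1.71243)–(0.67798, -1.1651, 1.9902)  len=0.5608
  (v29,v33,v5) [-++] → (0.67798, -1.1651, 1.9902)–(0, -1.1651, 2.08146)  len=0.6841
  (v30,v1,v31) [++-] → (1.5927, -1.1651, -1.12393)–(1.1651, -1.1651, -1.71243)  len=0.7274
  (v31,v1,v2) [-++] → (1.5927, -1.1651, -1.12393)–(1.85695, -1.1651, -0.7602)  len=0.4496
  (v31,v2,v32) [-+-] → (1.85695, -1.1651, -0.7602)–(1.85695, -1.1651, 0.310596)  len=1.0708
  (v32,v2,v3) [-++] → (1.85695, -1.1651, 0.310596)–(1.85695, -1.1651, 0.7602)  len=0.4496
  (v32,v3,v33) [-++] → (1.85695, -1.1651, 0.7602)–(1.1651, -1.1651, 1.71243)  len=1.1770

Chained into 1 loop(s):
  loop 1: 20 segments, perimeter = 12.7283
Total perimeter = 12.728
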